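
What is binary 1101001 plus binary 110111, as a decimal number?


1101001 + 110111 = 10100000 = 160

160


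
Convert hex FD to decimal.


FD hex = 253 decimal

253


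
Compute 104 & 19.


0b1101000 & 0b10011 = 0b0 = 0

0


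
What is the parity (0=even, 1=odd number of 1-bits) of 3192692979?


0b10111110010011001010000011110011 has 17 ones => parity 1

1


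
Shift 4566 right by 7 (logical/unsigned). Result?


0b1000111010110 >> 7 = 0b100011 = 35

35


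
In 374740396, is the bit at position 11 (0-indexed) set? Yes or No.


0b10110010101100001010110101100, bit 11 = 0. No

No


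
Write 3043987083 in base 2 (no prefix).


3043987083 = 10110101011011111000111010001011 in binary

10110101011011111000111010001011


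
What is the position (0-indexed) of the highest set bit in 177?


0b10110001. Highest set bit at position 7

7


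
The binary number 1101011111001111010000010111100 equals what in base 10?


1101011111001111010000010111100 in decimal = 1810342076

1810342076


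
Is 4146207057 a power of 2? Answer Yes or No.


0b11110111001000100001100101010001. Multiple bits set => No

No


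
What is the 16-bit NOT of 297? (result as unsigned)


~0b100101001 = 0b1111111011010110 = 65238 (16-bit unsigned)

65238


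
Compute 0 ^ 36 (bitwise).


0b0 ^ 0b100100 = 0b100100 = 36

36


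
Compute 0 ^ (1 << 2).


0 ^ (1 << 2) = 0 ^ 4 = 4

4


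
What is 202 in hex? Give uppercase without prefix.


202 = CA hex

CA


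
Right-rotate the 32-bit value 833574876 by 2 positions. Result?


Rotate 0b110001101011110101011111011100 right by 2 (32-bit) = 0b1100011010111101010111110111 = 208393719

208393719


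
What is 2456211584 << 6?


0b10010010011001101101000010000000 << 6 = 0b10010010011001101101000010000000000000 = 157197541376

157197541376


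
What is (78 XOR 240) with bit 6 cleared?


Step 1: 78 ^ 240 = 190
Step 2: 190 & ~(1 << 6) = 190

190


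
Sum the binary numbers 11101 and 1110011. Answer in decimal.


11101 + 1110011 = 10010000 = 144

144


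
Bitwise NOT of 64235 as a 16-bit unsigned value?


~0b1111101011101011 = 0b10100010100 = 1300 (16-bit unsigned)

1300


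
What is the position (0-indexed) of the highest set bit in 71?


0b1000111. Highest set bit at position 6

6


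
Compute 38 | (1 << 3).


38 | (1 << 3) = 38 | 8 = 46

46


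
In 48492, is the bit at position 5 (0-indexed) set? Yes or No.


0b1011110101101100, bit 5 = 1. Yes

Yes


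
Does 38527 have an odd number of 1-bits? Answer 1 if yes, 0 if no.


0b1001011001111111 has 11 ones => parity 1

1


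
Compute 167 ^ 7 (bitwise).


0b10100111 ^ 0b111 = 0b10100000 = 160

160


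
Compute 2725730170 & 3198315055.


0b10100010011101110101011101111010 & 0b10111110101000100110101000101111 = 0b10100010001000100100001000101010 = 2720154154

2720154154


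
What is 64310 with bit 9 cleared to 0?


64310 & ~(1 << 9) = 63798

63798


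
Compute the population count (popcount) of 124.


0b1111100 has 5 set bits

5


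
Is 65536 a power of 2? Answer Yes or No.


0b10000000000000000. Only one bit set => Yes

Yes


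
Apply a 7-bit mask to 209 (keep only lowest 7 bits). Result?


209 & 127 = 81

81


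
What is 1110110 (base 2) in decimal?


1110110 in decimal = 118

118


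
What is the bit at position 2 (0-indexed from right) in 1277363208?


0b1001100001000110000010000001000, position 2 = 0

0


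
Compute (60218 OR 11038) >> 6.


Step 1: 60218 | 11038 = 60222
Step 2: 60222 >> 6 = 940

940


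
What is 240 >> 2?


0b11110000 >> 2 = 0b111100 = 60

60


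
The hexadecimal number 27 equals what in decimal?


27 hex = 39 decimal

39


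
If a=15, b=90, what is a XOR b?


15 ^ 90 = 85

85


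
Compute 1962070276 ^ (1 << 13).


1962070276 ^ (1 << 13) = 1962070276 ^ 8192 = 1962078468

1962078468


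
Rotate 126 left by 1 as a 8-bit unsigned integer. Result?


Rotate 0b1111110 left by 1 (8-bit) = 0b11111100 = 252

252


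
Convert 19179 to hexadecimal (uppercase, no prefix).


19179 = 4AEB hex

4AEB


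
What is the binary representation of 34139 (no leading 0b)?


34139 = 1000010101011011 in binary

1000010101011011


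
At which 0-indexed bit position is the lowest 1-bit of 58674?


0b1110010100110010. Lowest set bit at position 1

1


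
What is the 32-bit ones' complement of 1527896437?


1527896437 ^ 4294967295 = 2767070858

2767070858


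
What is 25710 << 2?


0b110010001101110 << 2 = 0b11001000110111000 = 102840

102840


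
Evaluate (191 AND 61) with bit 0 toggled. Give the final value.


Step 1: 191 & 61 = 61
Step 2: 61 ^ (1 << 0) = 61 ^ 1 = 60

60


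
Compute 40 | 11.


0b101000 | 0b1011 = 0b101011 = 43

43


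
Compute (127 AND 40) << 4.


Step 1: 127 & 40 = 40
Step 2: 40 << 4 = 640

640


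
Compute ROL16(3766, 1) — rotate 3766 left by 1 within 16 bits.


Rotate 0b111010110110 left by 1 (16-bit) = 0b1110101101100 = 7532

7532


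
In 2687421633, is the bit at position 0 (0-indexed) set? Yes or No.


0b10100000001011101100110011000001, bit 0 = 1. Yes

Yes


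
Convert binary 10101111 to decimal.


10101111 in decimal = 175

175


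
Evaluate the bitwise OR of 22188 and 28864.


0b101011010101100 | 0b111000011000000 = 0b111011011101100 = 30444

30444


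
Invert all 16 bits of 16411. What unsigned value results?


16411 ^ 65535 = 49124

49124


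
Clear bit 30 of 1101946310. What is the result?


1101946310 & ~(1 << 30) = 28204486

28204486


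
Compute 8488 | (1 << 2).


8488 | (1 << 2) = 8488 | 4 = 8492

8492


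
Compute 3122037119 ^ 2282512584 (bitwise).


0b10111010000101101000000101111111 ^ 0b10001000000011000110000011001000 = 0b110010000110101110000110110111 = 840622519

840622519


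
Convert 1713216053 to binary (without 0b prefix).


1713216053 = 1100110000111011001101000110101 in binary

1100110000111011001101000110101


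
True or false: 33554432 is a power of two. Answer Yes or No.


0b10000000000000000000000000. Only one bit set => Yes

Yes


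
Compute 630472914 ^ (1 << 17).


630472914 ^ (1 << 17) = 630472914 ^ 131072 = 630603986

630603986


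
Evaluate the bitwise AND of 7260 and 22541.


0b1110001011100 & 0b101100000001101 = 0b1100000001100 = 6156

6156


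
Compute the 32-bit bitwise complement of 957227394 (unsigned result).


~0b111001000011100010000110000010 = 0b11000110111100011101111001111101 = 3337739901 (32-bit unsigned)

3337739901


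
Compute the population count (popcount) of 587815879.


0b100011000010010101101111000111 has 15 set bits

15


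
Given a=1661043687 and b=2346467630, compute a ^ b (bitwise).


1661043687 ^ 2346467630 = 3906847433

3906847433


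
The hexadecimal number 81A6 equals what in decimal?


81A6 hex = 33190 decimal

33190


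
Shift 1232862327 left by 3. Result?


0b1001001011110111111110001110111 << 3 = 0b1001001011110111111110001110111000 = 9862898616

9862898616


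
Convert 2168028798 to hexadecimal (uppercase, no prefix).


2168028798 = 81397E7E hex

81397E7E


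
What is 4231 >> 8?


0b1000010000111 >> 8 = 0b10000 = 16

16


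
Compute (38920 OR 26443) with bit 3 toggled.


Step 1: 38920 | 26443 = 65355
Step 2: 65355 ^ (1 << 3) = 65355 ^ 8 = 65347

65347


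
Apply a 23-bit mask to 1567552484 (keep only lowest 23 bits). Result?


1567552484 & 8388607 = 7271396

7271396


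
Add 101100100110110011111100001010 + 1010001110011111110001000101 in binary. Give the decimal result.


101100100110110011111100001010 + 1010001110011111110001000101 = 110110110101010011101101001111 = 919944015

919944015


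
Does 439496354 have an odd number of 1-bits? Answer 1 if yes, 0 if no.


0b11010001100100010111010100010 has 13 ones => parity 1

1


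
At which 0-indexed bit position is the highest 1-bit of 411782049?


0b11000100010110100101110100001. Highest set bit at position 28

28


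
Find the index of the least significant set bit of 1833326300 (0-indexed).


0b1101101010001100101011011011100. Lowest set bit at position 2

2


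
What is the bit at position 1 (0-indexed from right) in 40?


0b101000, position 1 = 0

0


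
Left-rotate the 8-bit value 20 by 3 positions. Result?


Rotate 0b10100 left by 3 (8-bit) = 0b10100000 = 160

160


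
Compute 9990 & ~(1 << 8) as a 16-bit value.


9990 & ~(1 << 8) = 9734

9734


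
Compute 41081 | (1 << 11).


41081 | (1 << 11) = 41081 | 2048 = 43129

43129


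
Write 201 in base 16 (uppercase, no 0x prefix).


201 = C9 hex

C9


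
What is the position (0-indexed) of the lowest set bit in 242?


0b11110010. Lowest set bit at position 1

1


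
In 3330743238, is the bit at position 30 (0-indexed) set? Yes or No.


0b11000110100001110001101111000110, bit 30 = 1. Yes

Yes


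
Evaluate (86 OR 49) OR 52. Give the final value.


Step 1: 86 | 49 = 119
Step 2: 119 | 52 = 119

119


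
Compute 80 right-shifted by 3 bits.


0b1010000 >> 3 = 0b1010 = 10

10


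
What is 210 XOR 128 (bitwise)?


0b11010010 ^ 0b10000000 = 0b1010010 = 82

82


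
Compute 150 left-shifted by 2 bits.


0b10010110 << 2 = 0b1001011000 = 600

600


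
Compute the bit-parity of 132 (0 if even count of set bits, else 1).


0b10000100 has 2 ones => parity 0

0


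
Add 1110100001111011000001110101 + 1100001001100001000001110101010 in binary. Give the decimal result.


1110100001111011000001110101 + 1100001001100001000001110101010 = 1101111101110000011010000011111 = 1874342943

1874342943


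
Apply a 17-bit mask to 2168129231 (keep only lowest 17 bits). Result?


2168129231 & 131071 = 67279

67279


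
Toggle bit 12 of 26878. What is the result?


26878 ^ (1 << 12) = 26878 ^ 4096 = 30974

30974


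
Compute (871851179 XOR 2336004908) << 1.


Step 1: 871851179 ^ 2336004908 = 3100376967
Step 2: 3100376967 << 1 = 6200753934

6200753934


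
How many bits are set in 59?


0b111011 has 5 set bits

5


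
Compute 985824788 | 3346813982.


0b111010110000100111111000010100 | 0b11000111011111000101010000011110 = 0b11111111111111100111111000011110 = 4294868510

4294868510


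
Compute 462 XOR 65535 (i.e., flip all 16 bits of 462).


462 ^ 65535 = 65073

65073


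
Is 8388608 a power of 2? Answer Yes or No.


0b100000000000000000000000. Only one bit set => Yes

Yes


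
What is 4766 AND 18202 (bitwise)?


0b1001010011110 & 0b100011100011010 = 0b1000011010 = 538

538


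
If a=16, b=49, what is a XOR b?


16 ^ 49 = 33

33


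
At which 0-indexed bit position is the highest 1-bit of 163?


0b10100011. Highest set bit at position 7

7


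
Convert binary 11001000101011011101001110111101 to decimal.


11001000101011011101001110111101 in decimal = 3366835133

3366835133


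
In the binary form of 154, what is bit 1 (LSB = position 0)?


0b10011010, position 1 = 1

1


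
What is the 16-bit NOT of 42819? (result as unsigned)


~0b1010011101000011 = 0b101100010111100 = 22716 (16-bit unsigned)

22716


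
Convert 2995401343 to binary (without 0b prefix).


2995401343 = 10110010100010100011001001111111 in binary

10110010100010100011001001111111


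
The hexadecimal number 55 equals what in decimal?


55 hex = 85 decimal

85


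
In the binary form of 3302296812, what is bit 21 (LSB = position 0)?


0b11000100110101010000110011101100, position 21 = 0

0


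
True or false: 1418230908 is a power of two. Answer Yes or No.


0b1010100100010000111110001111100. Multiple bits set => No

No


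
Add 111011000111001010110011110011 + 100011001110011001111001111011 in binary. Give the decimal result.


111011000111001010110011110011 + 100011001110011001111001111011 = 1011110010101100100101101101110 = 1582713710

1582713710


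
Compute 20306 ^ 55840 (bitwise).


0b100111101010010 ^ 0b1101101000100000 = 0b1001010101110010 = 38258

38258


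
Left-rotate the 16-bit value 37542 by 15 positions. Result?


Rotate 0b1001001010100110 left by 15 (16-bit) = 0b100100101010011 = 18771

18771


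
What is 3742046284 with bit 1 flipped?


3742046284 ^ (1 << 1) = 3742046284 ^ 2 = 3742046286

3742046286


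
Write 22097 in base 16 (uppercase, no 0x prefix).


22097 = 5651 hex

5651


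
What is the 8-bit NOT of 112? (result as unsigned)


~0b1110000 = 0b10001111 = 143 (8-bit unsigned)

143


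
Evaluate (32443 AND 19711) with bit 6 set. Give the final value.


Step 1: 32443 & 19711 = 19643
Step 2: 19643 | (1 << 6) = 19643 | 64 = 19707

19707


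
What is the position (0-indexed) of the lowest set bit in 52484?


0b1100110100000100. Lowest set bit at position 2

2


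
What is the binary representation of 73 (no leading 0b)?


73 = 1001001 in binary

1001001


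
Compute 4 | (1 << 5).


4 | (1 << 5) = 4 | 32 = 36

36


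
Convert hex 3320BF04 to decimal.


3320BF04 hex = 857784068 decimal

857784068


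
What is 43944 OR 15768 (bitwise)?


0b1010101110101000 | 0b11110110011000 = 0b1011111110111000 = 49080

49080


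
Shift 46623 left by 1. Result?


0b1011011000011111 << 1 = 0b10110110000111110 = 93246

93246


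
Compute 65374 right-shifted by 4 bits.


0b1111111101011110 >> 4 = 0b111111110101 = 4085

4085


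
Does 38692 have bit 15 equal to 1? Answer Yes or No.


0b1001011100100100, bit 15 = 1. Yes

Yes


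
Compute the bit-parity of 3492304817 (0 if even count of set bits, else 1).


0b11010000001010000101011110110001 has 14 ones => parity 0

0


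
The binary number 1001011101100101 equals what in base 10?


1001011101100101 in decimal = 38757

38757


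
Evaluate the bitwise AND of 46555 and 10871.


0b1011010111011011 & 0b10101001110111 = 0b10000001010011 = 8275

8275


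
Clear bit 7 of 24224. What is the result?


24224 & ~(1 << 7) = 24096

24096


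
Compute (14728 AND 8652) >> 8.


Step 1: 14728 & 8652 = 8584
Step 2: 8584 >> 8 = 33

33


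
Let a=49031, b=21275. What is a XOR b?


49031 ^ 21275 = 60572

60572


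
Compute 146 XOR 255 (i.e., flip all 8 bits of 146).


146 ^ 255 = 109

109


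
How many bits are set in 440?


0b110111000 has 5 set bits

5


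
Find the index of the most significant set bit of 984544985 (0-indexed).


0b111010101011101111011011011001. Highest set bit at position 29

29


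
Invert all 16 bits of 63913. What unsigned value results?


63913 ^ 65535 = 1622

1622


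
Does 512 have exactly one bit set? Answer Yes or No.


0b1000000000. Only one bit set => Yes

Yes


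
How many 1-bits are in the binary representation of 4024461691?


0b11101111111000000110100101111011 has 20 set bits

20


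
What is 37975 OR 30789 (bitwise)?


0b1001010001010111 | 0b111100001000101 = 0b1111110001010111 = 64599

64599


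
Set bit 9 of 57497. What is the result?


57497 | (1 << 9) = 57497 | 512 = 58009

58009


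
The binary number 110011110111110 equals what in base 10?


110011110111110 in decimal = 26558

26558


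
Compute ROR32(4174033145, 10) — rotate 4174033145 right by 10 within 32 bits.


Rotate 0b11111000110010101011000011111001 right by 10 (32-bit) = 0b111110011111100011001010101100 = 1048457900

1048457900


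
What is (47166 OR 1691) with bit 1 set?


Step 1: 47166 | 1691 = 48831
Step 2: 48831 | (1 << 1) = 48831 | 2 = 48831

48831


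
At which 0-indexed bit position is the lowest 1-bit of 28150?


0b110110111110110. Lowest set bit at position 1

1


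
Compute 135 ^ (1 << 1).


135 ^ (1 << 1) = 135 ^ 2 = 133

133


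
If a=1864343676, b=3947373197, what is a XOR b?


1864343676 ^ 3947373197 = 2220327665

2220327665


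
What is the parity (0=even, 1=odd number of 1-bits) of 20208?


0b100111011110000 has 8 ones => parity 0

0


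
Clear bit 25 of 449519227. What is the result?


449519227 & ~(1 << 25) = 415964795

415964795


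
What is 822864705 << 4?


0b110001000010111110101101000001 << 4 = 0b1100010000101111101011010000010000 = 13165835280

13165835280


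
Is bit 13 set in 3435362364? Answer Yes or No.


0b11001100110000110111100000111100, bit 13 = 1. Yes

Yes


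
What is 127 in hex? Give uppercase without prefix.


127 = 7F hex

7F


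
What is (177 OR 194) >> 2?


Step 1: 177 | 194 = 243
Step 2: 243 >> 2 = 60

60


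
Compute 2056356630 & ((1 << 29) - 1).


2056356630 & 536870911 = 445743894

445743894


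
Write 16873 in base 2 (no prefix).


16873 = 100000111101001 in binary

100000111101001


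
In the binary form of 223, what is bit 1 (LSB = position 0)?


0b11011111, position 1 = 1

1


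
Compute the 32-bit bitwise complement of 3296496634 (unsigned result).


~0b11000100011111001000101111111010 = 0b111011100000110111010000000101 = 998470661 (32-bit unsigned)

998470661


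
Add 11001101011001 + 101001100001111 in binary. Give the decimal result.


11001101011001 + 101001100001111 = 1000011001101000 = 34408

34408


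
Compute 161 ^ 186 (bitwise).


0b10100001 ^ 0b10111010 = 0b11011 = 27

27


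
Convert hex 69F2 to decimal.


69F2 hex = 27122 decimal

27122


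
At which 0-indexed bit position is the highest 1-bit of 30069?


0b111010101110101. Highest set bit at position 14

14


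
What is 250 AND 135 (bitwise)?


0b11111010 & 0b10000111 = 0b10000010 = 130

130


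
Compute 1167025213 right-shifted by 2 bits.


0b1000101100011110110010000111101 >> 2 = 0b10001011000111101100100001111 = 291756303

291756303


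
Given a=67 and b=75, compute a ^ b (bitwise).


67 ^ 75 = 8

8


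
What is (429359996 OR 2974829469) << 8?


Step 1: 429359996 | 2974829469 = 3117927421
Step 2: 3117927421 << 8 = 798189419776

798189419776


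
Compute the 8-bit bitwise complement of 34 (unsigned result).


~0b100010 = 0b11011101 = 221 (8-bit unsigned)

221


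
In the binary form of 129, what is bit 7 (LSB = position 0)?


0b10000001, position 7 = 1

1


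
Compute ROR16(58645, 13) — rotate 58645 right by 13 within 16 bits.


Rotate 0b1110010100010101 right by 13 (16-bit) = 0b10100010101111 = 10415

10415


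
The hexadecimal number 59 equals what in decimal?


59 hex = 89 decimal

89


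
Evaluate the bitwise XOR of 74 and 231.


0b1001010 ^ 0b11100111 = 0b10101101 = 173

173


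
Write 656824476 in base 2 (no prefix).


656824476 = 100111001001100101100010011100 in binary

100111001001100101100010011100


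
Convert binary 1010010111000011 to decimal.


1010010111000011 in decimal = 42435

42435


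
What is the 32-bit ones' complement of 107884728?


107884728 ^ 4294967295 = 4187082567

4187082567


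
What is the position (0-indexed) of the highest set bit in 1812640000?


0b1101100000010101011000100000000. Highest set bit at position 30

30


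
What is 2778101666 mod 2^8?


2778101666 & 255 = 162

162


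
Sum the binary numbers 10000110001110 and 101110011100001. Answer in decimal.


10000110001110 + 101110011100001 = 111111001101111 = 32367

32367


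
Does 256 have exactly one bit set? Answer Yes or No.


0b100000000. Only one bit set => Yes

Yes


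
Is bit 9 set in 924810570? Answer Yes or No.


0b110111000111110111110101001010, bit 9 = 0. No

No


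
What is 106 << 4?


0b1101010 << 4 = 0b11010100000 = 1696

1696


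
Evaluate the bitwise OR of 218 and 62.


0b11011010 | 0b111110 = 0b11111110 = 254

254


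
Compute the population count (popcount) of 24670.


0b110000001011110 has 7 set bits

7


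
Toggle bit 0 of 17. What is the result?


17 ^ (1 << 0) = 17 ^ 1 = 16

16


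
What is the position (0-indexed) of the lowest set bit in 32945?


0b1000000010110001. Lowest set bit at position 0

0


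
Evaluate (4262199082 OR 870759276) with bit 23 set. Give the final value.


Step 1: 4262199082 | 870759276 = 4293918574
Step 2: 4293918574 | (1 << 23) = 4293918574 | 8388608 = 4293918574

4293918574


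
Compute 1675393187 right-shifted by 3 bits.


0b1100011110111000111100010100011 >> 3 = 0b1100011110111000111100010100 = 209424148

209424148


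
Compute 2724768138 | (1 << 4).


2724768138 | (1 << 4) = 2724768138 | 16 = 2724768154

2724768154


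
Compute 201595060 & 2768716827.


0b1100000001000001100010110100 & 0b10100101000001110100010000011011 = 0b100000001000000000000010000 = 67371024

67371024


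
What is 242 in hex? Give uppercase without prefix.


242 = F2 hex

F2


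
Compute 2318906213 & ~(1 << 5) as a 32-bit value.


2318906213 & ~(1 << 5) = 2318906181

2318906181


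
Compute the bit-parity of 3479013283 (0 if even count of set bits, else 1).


0b11001111010111011000011110100011 has 19 ones => parity 1

1


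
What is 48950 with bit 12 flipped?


48950 ^ (1 << 12) = 48950 ^ 4096 = 44854

44854


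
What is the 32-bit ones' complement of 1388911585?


1388911585 ^ 4294967295 = 2906055710

2906055710


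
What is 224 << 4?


0b11100000 << 4 = 0b111000000000 = 3584

3584


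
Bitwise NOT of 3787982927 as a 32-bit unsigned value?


~0b11100001110010000000100001001111 = 0b11110001101111111011110110000 = 506984368 (32-bit unsigned)

506984368


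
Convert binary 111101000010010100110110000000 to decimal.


111101000010010100110110000000 in decimal = 1024019840

1024019840


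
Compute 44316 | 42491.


0b1010110100011100 | 0b1010010111111011 = 0b1010110111111111 = 44543

44543


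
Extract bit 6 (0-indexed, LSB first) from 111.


0b1101111, position 6 = 1

1


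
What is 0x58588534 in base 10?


58588534 hex = 1482196276 decimal

1482196276


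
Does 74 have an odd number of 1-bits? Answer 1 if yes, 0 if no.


0b1001010 has 3 ones => parity 1

1


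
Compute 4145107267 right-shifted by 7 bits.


0b11110111000100010101000101000011 >> 7 = 0b1111011100010001010100010 = 32383650

32383650


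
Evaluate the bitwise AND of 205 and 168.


0b11001101 & 0b10101000 = 0b10001000 = 136

136


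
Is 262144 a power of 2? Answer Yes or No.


0b1000000000000000000. Only one bit set => Yes

Yes


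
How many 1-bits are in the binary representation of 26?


0b11010 has 3 set bits

3


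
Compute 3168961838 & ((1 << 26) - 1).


3168961838 & 67108863 = 14845230

14845230


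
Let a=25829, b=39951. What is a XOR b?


25829 ^ 39951 = 63722

63722


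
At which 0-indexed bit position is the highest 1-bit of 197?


0b11000101. Highest set bit at position 7

7


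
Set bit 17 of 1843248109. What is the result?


1843248109 | (1 << 17) = 1843248109 | 131072 = 1843379181

1843379181


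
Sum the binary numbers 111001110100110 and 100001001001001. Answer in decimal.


111001110100110 + 100001001001001 = 1011010111101111 = 46575

46575


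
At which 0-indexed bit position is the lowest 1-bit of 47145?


0b1011100000101001. Lowest set bit at position 0

0


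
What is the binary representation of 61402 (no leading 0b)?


61402 = 1110111111011010 in binary

1110111111011010


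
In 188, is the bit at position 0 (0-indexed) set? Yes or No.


0b10111100, bit 0 = 0. No

No


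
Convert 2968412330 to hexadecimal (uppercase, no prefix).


2968412330 = B0EE60AA hex

B0EE60AA


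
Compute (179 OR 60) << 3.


Step 1: 179 | 60 = 191
Step 2: 191 << 3 = 1528

1528


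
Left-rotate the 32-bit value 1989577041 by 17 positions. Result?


Rotate 0b1110110100101101000100101010001 left by 17 (32-bit) = 0b10010101000101110110100101101 = 312667437

312667437


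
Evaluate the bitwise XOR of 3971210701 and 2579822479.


0b11101100101100111101110111001101 ^ 0b10011001110001001111011110001111 = 0b1110101011101110010101001000010 = 1970743874

1970743874


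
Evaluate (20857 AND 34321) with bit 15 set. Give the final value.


Step 1: 20857 & 34321 = 17
Step 2: 17 | (1 << 15) = 17 | 32768 = 32785

32785


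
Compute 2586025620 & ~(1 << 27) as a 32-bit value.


2586025620 & ~(1 << 27) = 2451807892

2451807892


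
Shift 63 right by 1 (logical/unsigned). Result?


0b111111 >> 1 = 0b11111 = 31

31


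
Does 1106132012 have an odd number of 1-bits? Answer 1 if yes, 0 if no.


0b1000001111011100011110000101100 has 15 ones => parity 1

1


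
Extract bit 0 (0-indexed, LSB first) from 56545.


0b1101110011100001, position 0 = 1

1


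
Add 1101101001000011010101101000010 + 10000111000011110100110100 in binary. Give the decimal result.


1101101001000011010101101000010 + 10000111000011110100110100 = 1101111001111011110100001110110 = 1866328182

1866328182


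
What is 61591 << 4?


0b1111000010010111 << 4 = 0b11110000100101110000 = 985456

985456


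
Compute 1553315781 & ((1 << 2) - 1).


1553315781 & 3 = 1

1


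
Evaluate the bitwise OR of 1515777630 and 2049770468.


0b1011010010110001110111001011110 | 0b1111010001011010000001111100100 = 0b1111010011111011110111111111110 = 2055073790

2055073790


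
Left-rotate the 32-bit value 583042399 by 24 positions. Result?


Rotate 0b100010110000001000010101011111 left by 24 (32-bit) = 0b1011111001000101100000010000101 = 1596113029

1596113029


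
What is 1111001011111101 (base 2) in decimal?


1111001011111101 in decimal = 62205

62205


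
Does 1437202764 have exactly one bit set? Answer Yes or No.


0b1010101101010011111100101001100. Multiple bits set => No

No


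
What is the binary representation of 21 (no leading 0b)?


21 = 10101 in binary

10101


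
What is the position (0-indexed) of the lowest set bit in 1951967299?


0b1110100010110001010100001000011. Lowest set bit at position 0

0


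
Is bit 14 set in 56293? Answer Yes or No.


0b1101101111100101, bit 14 = 1. Yes

Yes


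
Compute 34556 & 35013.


0b1000011011111100 & 0b1000100011000101 = 0b1000000011000100 = 32964

32964


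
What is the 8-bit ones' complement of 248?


248 ^ 255 = 7

7


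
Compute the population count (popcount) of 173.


0b10101101 has 5 set bits

5


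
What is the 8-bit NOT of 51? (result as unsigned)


~0b110011 = 0b11001100 = 204 (8-bit unsigned)

204


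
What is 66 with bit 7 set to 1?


66 | (1 << 7) = 66 | 128 = 194

194


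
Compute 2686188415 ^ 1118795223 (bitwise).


0b10100000000110111111101101111111 ^ 0b1000010101011110111010111010111 = 0b11100010101101001000111010101000 = 3803483816

3803483816


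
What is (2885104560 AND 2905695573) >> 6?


Step 1: 2885104560 & 2905695573 = 2838569232
Step 2: 2838569232 >> 6 = 44352644

44352644


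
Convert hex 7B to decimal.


7B hex = 123 decimal

123


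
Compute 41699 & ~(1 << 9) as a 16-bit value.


41699 & ~(1 << 9) = 41187

41187


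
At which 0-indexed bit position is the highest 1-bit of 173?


0b10101101. Highest set bit at position 7

7


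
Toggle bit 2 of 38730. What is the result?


38730 ^ (1 << 2) = 38730 ^ 4 = 38734

38734


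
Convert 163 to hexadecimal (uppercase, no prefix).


163 = A3 hex

A3


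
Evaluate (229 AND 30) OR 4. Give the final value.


Step 1: 229 & 30 = 4
Step 2: 4 | 4 = 4

4


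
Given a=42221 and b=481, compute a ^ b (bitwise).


42221 ^ 481 = 42252

42252


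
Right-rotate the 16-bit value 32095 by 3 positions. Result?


Rotate 0b111110101011111 right by 3 (16-bit) = 0b1110111110101011 = 61355

61355


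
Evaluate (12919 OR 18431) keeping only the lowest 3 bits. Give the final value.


Step 1: 12919 | 18431 = 30719
Step 2: 30719 & 7 = 7

7


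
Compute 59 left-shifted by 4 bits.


0b111011 << 4 = 0b1110110000 = 944

944


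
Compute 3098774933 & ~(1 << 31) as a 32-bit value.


3098774933 & ~(1 << 31) = 951291285

951291285


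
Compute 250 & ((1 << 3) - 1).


250 & 7 = 2

2


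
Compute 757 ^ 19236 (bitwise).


0b1011110101 ^ 0b100101100100100 = 0b100100111010001 = 18897

18897


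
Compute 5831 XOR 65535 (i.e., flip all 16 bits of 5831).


5831 ^ 65535 = 59704

59704


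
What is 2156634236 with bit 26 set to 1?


2156634236 | (1 << 26) = 2156634236 | 67108864 = 2223743100

2223743100


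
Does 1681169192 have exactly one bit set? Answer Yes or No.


0b1100100001101001001101100101000. Multiple bits set => No

No


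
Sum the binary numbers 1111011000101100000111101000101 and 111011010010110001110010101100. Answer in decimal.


1111011000101100000111101000101 + 111011010010110001110010101100 = 10110110011000010010101111110001 = 3059821553

3059821553


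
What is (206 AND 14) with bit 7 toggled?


Step 1: 206 & 14 = 14
Step 2: 14 ^ (1 << 7) = 14 ^ 128 = 142

142


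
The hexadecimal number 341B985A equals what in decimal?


341B985A hex = 874223706 decimal

874223706


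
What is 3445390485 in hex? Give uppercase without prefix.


3445390485 = CD5C7C95 hex

CD5C7C95


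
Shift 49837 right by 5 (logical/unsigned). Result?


0b1100001010101101 >> 5 = 0b11000010101 = 1557

1557


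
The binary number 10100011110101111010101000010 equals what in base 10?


10100011110101111010101000010 in decimal = 343602498

343602498


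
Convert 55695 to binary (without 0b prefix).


55695 = 1101100110001111 in binary

1101100110001111


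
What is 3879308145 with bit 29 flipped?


3879308145 ^ (1 << 29) = 3879308145 ^ 536870912 = 3342437233

3342437233


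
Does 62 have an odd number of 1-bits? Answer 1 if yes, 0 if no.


0b111110 has 5 ones => parity 1

1


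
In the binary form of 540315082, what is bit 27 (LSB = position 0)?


0b100000001101001000110111001010, position 27 = 0

0


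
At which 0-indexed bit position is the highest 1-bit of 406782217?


0b11000001111110000000100001001. Highest set bit at position 28

28


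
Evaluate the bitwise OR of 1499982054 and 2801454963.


0b1011001011001111110100011100110 | 0b10100110111110101100111101110011 = 0b11111111111111111110111111110111 = 4294963191

4294963191


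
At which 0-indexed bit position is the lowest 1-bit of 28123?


0b110110111011011. Lowest set bit at position 0

0


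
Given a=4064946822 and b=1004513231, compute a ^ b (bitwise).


4064946822 ^ 1004513231 = 3382021449

3382021449


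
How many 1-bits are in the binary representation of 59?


0b111011 has 5 set bits

5


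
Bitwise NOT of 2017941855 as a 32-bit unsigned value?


~0b1111000010001110101100101011111 = 0b10000111101110001010011010100000 = 2277025440 (32-bit unsigned)

2277025440


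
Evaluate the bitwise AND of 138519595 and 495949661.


0b1000010000011010010000101011 & 0b11101100011111001011101011101 = 0b1000000000011000010000001001 = 134317065

134317065


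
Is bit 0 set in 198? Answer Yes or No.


0b11000110, bit 0 = 0. No

No


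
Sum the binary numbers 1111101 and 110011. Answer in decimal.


1111101 + 110011 = 10110000 = 176

176


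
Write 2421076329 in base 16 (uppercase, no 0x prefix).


2421076329 = 904EB169 hex

904EB169


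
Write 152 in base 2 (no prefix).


152 = 10011000 in binary

10011000


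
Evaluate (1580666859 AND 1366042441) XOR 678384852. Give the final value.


Step 1: 1580666859 & 1366042441 = 1344538441
Step 2: 1344538441 ^ 678384852 = 2018202525

2018202525


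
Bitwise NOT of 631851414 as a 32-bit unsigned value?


~0b100101101010010100100110010110 = 0b11011010010101101011011001101001 = 3663115881 (32-bit unsigned)

3663115881


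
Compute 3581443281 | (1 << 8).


3581443281 | (1 << 8) = 3581443281 | 256 = 3581443537

3581443537


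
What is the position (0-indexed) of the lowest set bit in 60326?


0b1110101110100110. Lowest set bit at position 1

1


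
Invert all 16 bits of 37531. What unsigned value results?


37531 ^ 65535 = 28004

28004


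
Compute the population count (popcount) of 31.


0b11111 has 5 set bits

5


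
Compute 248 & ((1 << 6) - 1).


248 & 63 = 56

56


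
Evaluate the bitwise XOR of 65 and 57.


0b1000001 ^ 0b111001 = 0b1111000 = 120

120


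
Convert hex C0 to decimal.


C0 hex = 192 decimal

192


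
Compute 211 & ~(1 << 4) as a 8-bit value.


211 & ~(1 << 4) = 195

195


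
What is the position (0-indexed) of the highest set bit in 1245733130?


0b1001010010000000110000100001010. Highest set bit at position 30

30


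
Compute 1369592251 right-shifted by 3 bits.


0b1010001101000100101000110111011 >> 3 = 0b1010001101000100101000110111 = 171199031

171199031


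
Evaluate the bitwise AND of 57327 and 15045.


0b1101111111101111 & 0b11101011000101 = 0b1101011000101 = 6853

6853


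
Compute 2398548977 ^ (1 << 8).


2398548977 ^ (1 << 8) = 2398548977 ^ 256 = 2398548721

2398548721


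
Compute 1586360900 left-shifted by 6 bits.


0b1011110100011011111001001000100 << 6 = 0b1011110100011011111001001000100000000 = 101527097600

101527097600


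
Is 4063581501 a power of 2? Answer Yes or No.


0b11110010001101010101010100111101. Multiple bits set => No

No


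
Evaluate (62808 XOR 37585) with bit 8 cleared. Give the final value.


Step 1: 62808 ^ 37585 = 26505
Step 2: 26505 & ~(1 << 8) = 26249

26249


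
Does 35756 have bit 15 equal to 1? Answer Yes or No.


0b1000101110101100, bit 15 = 1. Yes

Yes


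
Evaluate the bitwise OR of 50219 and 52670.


0b1100010000101011 | 0b1100110110111110 = 0b1100110110111111 = 52671

52671


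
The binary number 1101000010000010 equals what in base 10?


1101000010000010 in decimal = 53378

53378


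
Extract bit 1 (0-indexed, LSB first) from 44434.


0b1010110110010010, position 1 = 1

1


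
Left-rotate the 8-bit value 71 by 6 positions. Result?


Rotate 0b1000111 left by 6 (8-bit) = 0b11010001 = 209

209


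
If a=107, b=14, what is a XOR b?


107 ^ 14 = 101

101


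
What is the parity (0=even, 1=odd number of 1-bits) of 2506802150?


0b10010101011010101100001111100110 has 17 ones => parity 1

1


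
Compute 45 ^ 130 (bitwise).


0b101101 ^ 0b10000010 = 0b10101111 = 175

175


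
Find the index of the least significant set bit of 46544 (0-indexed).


0b1011010111010000. Lowest set bit at position 4

4


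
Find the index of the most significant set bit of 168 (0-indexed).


0b10101000. Highest set bit at position 7

7


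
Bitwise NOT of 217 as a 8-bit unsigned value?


~0b11011001 = 0b100110 = 38 (8-bit unsigned)

38


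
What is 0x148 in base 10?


148 hex = 328 decimal

328


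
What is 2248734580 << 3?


0b10000110000010001111011101110100 << 3 = 0b10000110000010001111011101110100000 = 17989876640

17989876640


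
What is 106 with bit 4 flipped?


106 ^ (1 << 4) = 106 ^ 16 = 122

122


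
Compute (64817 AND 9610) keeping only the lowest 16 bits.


Step 1: 64817 & 9610 = 9472
Step 2: 9472 & 65535 = 9472

9472


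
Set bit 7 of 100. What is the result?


100 | (1 << 7) = 100 | 128 = 228

228


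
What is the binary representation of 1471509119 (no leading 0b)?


1471509119 = 1010111101101010111001001111111 in binary

1010111101101010111001001111111


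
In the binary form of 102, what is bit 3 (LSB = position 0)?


0b1100110, position 3 = 0

0


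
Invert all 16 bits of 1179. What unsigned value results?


1179 ^ 65535 = 64356

64356


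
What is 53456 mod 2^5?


53456 & 31 = 16

16


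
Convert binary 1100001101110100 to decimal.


1100001101110100 in decimal = 50036

50036


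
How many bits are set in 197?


0b11000101 has 4 set bits

4


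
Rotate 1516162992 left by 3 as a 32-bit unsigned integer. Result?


Rotate 0b1011010010111101100111110110000 left by 3 (32-bit) = 0b11010010111101100111110110000010 = 3539369346

3539369346


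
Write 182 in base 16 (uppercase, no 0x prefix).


182 = B6 hex

B6


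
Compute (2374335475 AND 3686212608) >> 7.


Step 1: 2374335475 & 3686212608 = 2307203072
Step 2: 2307203072 >> 7 = 18025024

18025024


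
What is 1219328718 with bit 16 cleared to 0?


1219328718 & ~(1 << 16) = 1219263182

1219263182


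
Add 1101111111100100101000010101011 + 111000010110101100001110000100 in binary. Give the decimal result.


1101111111100100101000010101011 + 111000010110101100001110000100 = 10101000010011010001010000101111 = 2823623727

2823623727


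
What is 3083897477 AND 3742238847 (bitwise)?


0b10110111110100001000101010000101 & 0b11011111000011100000100001111111 = 0b10010111000000000000100000000101 = 2533361669

2533361669


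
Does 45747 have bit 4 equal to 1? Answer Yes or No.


0b1011001010110011, bit 4 = 1. Yes

Yes


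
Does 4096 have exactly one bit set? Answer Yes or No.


0b1000000000000. Only one bit set => Yes

Yes


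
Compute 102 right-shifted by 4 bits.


0b1100110 >> 4 = 0b110 = 6

6


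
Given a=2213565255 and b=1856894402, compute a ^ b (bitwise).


2213565255 ^ 1856894402 = 3982337669

3982337669


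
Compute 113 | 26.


0b1110001 | 0b11010 = 0b1111011 = 123

123


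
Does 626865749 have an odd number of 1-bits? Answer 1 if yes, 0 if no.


0b100101010111010011011001010101 has 16 ones => parity 0

0


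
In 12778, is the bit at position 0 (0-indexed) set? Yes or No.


0b11000111101010, bit 0 = 0. No

No


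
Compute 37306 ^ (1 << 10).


37306 ^ (1 << 10) = 37306 ^ 1024 = 38330

38330


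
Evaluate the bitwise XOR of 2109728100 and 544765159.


0b1111101101111111110010101100100 ^ 0b100000011110000111010011100111 = 0b1011101110001111001000110000011 = 1573360003

1573360003


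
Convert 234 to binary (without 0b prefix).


234 = 11101010 in binary

11101010


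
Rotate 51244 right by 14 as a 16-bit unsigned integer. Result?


Rotate 0b1100100000101100 right by 14 (16-bit) = 0b10000010110011 = 8371

8371


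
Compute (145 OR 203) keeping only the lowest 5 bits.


Step 1: 145 | 203 = 219
Step 2: 219 & 31 = 27

27


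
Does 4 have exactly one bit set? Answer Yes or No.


0b100. Only one bit set => Yes

Yes


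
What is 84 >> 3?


0b1010100 >> 3 = 0b1010 = 10

10


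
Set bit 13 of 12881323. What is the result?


12881323 | (1 << 13) = 12881323 | 8192 = 12889515

12889515


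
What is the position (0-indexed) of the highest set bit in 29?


0b11101. Highest set bit at position 4

4


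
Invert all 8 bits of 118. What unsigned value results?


118 ^ 255 = 137

137


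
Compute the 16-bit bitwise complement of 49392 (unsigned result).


~0b1100000011110000 = 0b11111100001111 = 16143 (16-bit unsigned)

16143


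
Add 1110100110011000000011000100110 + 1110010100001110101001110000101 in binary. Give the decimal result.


1110100110011000000011000100110 + 1110010100001110101001110000101 = 11100111010100110101100110101011 = 3880999339

3880999339
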